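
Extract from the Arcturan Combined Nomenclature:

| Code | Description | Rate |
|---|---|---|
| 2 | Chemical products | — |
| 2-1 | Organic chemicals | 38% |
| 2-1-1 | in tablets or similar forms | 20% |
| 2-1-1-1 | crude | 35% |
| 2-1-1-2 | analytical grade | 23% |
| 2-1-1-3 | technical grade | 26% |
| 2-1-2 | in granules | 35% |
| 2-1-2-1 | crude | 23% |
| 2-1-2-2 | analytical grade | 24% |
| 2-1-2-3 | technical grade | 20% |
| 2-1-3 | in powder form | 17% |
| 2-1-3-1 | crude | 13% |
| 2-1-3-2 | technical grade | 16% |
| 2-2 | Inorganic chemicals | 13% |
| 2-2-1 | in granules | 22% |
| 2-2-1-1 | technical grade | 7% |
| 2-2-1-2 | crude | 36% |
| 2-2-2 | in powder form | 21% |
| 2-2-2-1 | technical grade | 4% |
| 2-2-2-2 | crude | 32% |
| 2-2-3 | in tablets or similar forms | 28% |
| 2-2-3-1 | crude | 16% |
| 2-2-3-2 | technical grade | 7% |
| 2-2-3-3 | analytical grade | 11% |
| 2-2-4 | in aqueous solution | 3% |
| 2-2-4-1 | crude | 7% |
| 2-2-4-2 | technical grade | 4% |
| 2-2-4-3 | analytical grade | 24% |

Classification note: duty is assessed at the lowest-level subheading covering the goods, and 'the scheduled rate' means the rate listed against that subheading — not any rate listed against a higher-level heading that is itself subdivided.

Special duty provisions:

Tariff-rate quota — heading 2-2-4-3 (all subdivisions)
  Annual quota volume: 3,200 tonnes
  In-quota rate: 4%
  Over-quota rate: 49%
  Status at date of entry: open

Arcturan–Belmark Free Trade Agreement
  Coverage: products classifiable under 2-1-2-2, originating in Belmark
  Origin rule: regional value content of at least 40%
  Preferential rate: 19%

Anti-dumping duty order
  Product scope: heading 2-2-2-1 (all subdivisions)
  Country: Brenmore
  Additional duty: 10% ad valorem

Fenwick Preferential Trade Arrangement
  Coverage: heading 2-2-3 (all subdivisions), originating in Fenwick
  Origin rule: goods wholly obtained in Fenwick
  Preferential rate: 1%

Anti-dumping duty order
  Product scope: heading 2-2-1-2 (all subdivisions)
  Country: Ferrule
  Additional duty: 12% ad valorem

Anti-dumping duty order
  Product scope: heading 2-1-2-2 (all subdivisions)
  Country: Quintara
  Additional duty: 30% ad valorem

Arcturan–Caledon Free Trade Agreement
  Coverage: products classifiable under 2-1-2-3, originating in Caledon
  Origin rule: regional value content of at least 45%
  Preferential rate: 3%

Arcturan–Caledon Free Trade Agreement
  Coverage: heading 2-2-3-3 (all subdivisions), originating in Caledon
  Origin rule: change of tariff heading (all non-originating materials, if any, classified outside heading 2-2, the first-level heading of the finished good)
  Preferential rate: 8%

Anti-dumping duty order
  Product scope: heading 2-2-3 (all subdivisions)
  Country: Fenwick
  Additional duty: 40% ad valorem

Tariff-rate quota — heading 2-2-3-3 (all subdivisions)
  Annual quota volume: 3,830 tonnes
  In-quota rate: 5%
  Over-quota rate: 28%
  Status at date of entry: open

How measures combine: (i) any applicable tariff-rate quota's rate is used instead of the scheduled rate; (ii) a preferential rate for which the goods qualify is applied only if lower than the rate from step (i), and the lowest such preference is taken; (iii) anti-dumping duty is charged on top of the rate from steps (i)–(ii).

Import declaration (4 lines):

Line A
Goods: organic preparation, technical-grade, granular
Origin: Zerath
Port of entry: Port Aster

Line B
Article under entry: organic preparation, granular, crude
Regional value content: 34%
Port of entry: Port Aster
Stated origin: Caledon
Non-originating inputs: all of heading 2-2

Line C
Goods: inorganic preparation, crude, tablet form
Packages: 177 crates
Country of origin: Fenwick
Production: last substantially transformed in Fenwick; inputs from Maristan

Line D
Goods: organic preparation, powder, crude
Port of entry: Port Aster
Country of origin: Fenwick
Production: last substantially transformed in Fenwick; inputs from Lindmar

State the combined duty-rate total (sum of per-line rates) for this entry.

112%

Line A: organic → 2-1; granular → 2-1-2; technical-grade → 2-1-2-3. Scheduled 20%. No special measure applies. → 20%.
Line B: organic → 2-1; granular → 2-1-2; crude → 2-1-2-1. Scheduled 23%. Caledon agreement on 2-1-2-3: 2-1-2-1 not covered; Caledon agreement on 2-2-3-3: 2-1-2-1 not covered. → 23%.
Line C: inorganic → 2-2; tablet form → 2-2-3; crude → 2-2-3-1. Scheduled 16%. Fenwick agreement on 2-2-3: not wholly obtained; anti-dumping (Fenwick, 2-2-3): +40%; total 16% + 40% = 56%. → 56%.
Line D: organic → 2-1; powder → 2-1-3; crude → 2-1-3-1. Scheduled 13%. Fenwick agreement on 2-2-3: 2-1-3-1 not covered. → 13%.
Sum: 20% + 23% + 56% + 13% = 112%.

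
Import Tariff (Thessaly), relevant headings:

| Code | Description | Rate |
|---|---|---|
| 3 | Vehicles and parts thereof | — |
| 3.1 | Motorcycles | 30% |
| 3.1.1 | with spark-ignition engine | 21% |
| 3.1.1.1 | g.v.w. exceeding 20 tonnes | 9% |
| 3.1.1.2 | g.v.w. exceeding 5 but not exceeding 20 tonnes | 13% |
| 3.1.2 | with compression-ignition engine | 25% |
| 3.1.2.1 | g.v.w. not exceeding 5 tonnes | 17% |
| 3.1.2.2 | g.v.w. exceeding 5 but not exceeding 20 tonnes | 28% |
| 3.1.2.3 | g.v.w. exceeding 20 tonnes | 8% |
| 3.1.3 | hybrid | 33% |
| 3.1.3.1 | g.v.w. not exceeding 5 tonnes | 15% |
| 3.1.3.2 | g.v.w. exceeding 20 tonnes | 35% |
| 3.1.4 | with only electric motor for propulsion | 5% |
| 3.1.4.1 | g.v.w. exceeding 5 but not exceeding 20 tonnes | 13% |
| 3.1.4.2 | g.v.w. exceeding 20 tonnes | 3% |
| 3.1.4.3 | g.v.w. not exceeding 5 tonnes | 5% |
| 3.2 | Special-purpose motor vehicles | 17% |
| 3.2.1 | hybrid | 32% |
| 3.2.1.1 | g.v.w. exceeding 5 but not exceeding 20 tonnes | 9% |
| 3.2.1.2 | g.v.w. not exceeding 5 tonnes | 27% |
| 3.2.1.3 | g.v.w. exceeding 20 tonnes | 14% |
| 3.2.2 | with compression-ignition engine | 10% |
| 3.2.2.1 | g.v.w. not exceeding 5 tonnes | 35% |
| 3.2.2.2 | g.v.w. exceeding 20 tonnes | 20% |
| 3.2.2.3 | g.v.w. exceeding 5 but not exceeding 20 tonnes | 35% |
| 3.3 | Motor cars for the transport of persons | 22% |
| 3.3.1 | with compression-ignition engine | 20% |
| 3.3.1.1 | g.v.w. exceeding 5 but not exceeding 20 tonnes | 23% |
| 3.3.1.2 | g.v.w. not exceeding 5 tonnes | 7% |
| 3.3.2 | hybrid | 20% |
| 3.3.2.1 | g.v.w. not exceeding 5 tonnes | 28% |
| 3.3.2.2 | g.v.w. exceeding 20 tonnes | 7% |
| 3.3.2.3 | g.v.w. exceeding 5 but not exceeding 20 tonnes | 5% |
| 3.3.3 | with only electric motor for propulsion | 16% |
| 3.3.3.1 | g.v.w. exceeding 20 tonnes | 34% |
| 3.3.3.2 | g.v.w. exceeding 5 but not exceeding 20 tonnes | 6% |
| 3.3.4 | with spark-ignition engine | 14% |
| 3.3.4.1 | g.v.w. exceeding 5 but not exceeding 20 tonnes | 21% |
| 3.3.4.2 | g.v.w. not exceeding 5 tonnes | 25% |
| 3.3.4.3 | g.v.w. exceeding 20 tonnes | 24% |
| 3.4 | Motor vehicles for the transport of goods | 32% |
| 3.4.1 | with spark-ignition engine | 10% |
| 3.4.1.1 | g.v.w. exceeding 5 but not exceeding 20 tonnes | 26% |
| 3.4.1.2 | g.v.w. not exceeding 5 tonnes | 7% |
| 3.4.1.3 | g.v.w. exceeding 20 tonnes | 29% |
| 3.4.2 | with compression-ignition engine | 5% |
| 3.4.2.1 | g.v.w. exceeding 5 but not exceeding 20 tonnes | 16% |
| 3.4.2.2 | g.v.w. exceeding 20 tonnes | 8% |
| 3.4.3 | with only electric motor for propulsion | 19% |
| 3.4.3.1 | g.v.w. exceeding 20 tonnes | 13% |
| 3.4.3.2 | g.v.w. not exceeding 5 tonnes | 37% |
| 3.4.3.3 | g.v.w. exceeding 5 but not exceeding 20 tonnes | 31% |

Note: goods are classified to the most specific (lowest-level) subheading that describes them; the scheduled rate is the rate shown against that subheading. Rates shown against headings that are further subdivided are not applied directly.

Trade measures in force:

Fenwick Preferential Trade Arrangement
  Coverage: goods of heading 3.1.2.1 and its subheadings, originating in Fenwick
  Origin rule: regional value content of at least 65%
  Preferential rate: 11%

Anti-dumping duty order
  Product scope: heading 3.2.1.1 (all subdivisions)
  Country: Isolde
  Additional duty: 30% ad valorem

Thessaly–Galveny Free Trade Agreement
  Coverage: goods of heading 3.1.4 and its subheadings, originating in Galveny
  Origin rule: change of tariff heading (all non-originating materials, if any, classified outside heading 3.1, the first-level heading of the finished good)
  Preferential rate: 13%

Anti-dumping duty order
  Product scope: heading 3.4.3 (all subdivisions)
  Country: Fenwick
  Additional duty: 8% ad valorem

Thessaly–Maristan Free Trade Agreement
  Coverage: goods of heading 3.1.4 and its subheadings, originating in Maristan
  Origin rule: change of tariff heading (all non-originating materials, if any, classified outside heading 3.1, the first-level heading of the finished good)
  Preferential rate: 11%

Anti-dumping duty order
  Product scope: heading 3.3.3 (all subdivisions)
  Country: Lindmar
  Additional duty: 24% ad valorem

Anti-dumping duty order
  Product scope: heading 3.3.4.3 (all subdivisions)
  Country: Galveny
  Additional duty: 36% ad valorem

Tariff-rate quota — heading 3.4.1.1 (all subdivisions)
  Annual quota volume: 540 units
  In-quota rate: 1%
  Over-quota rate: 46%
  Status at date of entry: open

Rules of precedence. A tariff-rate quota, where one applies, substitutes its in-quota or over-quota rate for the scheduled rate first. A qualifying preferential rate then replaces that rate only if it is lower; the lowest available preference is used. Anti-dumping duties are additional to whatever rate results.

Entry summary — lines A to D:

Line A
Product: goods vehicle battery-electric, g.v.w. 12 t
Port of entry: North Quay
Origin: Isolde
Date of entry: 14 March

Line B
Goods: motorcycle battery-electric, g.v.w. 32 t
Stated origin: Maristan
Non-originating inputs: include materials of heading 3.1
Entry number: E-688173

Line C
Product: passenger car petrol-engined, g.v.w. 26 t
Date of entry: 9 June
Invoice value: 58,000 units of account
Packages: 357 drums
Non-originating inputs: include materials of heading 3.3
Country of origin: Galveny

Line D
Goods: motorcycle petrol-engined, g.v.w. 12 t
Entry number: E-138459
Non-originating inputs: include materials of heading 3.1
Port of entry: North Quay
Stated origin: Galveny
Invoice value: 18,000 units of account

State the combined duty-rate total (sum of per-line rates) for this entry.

107%

Line A: goods vehicle → 3.4; battery-electric → 3.4.3; g.v.w. 12 t → 3.4.3.3. Scheduled 31%. No special measure applies. → 31%.
Line B: motorcycle → 3.1; battery-electric → 3.1.4; g.v.w. 32 t → 3.1.4.2. Scheduled 3%. Maristan agreement on 3.1.4: CTH not met. → 3%.
Line C: passenger car → 3.3; petrol-engined → 3.3.4; g.v.w. 26 t → 3.3.4.3. Scheduled 24%. Galveny agreement on 3.1.4: 3.3.4.3 not covered; anti-dumping (Galveny, 3.3.4.3): +36%; total 24% + 36% = 60%. → 60%.
Line D: motorcycle → 3.1; petrol-engined → 3.1.1; g.v.w. 12 t → 3.1.1.2. Scheduled 13%. Galveny agreement on 3.1.4: 3.1.1.2 not covered. → 13%.
Sum: 31% + 3% + 60% + 13% = 107%.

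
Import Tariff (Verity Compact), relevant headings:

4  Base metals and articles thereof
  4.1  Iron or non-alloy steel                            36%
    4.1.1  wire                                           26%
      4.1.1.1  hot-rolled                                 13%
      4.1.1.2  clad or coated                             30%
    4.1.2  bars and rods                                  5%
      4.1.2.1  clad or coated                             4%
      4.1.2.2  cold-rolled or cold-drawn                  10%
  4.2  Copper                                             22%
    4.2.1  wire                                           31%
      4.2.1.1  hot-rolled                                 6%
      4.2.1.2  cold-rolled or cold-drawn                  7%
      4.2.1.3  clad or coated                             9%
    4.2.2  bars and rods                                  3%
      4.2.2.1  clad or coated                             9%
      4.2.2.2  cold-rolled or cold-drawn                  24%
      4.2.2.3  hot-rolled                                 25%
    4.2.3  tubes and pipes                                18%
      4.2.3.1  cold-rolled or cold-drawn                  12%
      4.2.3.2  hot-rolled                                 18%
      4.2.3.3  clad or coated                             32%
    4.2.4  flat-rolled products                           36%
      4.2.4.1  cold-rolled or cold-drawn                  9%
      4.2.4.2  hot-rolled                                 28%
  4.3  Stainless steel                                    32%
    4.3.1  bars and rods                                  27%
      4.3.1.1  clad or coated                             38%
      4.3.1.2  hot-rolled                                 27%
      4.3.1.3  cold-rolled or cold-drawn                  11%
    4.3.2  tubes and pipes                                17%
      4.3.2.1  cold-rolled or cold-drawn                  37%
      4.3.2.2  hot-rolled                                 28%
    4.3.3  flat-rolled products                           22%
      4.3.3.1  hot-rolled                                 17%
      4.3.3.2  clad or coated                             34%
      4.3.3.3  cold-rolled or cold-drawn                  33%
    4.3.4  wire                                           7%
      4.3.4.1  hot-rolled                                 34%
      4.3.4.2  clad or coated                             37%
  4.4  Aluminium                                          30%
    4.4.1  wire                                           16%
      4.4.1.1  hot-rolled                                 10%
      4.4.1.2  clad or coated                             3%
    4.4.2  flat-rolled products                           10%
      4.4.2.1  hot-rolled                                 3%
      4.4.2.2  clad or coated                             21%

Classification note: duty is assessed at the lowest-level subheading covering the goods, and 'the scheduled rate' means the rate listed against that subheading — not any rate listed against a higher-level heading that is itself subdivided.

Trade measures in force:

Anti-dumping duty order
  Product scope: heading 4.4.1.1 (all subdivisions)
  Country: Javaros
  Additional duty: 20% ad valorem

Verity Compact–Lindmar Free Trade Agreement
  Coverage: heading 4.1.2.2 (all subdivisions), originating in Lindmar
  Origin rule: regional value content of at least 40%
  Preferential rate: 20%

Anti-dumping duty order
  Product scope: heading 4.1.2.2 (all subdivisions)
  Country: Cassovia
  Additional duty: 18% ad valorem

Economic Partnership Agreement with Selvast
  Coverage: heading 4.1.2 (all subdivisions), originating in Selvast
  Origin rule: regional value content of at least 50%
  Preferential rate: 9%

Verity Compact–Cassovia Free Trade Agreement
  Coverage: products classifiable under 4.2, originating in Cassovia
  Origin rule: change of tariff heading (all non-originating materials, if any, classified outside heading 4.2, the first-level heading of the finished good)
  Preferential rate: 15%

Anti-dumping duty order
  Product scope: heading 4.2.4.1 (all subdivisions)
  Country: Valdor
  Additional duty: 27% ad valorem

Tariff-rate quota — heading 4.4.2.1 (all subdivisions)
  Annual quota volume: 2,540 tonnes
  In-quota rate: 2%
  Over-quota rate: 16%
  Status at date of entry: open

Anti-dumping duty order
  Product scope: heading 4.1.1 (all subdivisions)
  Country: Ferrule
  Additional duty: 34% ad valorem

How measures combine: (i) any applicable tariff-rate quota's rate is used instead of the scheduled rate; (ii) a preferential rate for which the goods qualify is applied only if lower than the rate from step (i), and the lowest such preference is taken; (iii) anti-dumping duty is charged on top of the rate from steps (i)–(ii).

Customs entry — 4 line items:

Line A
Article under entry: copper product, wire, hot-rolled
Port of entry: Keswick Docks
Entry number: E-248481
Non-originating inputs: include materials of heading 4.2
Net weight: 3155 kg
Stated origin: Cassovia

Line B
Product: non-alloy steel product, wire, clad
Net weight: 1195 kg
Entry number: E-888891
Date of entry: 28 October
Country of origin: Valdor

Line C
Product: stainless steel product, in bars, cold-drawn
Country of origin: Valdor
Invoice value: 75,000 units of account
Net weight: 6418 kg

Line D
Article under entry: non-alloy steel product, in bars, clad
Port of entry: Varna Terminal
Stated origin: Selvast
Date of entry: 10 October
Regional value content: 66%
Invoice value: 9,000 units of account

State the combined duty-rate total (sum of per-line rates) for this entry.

Line A: copper → 4.2; wire → 4.2.1; hot-rolled → 4.2.1.1. Scheduled 6%. Cassovia agreement on 4.2: CTH not met. → 6%.
Line B: non-alloy steel → 4.1; wire → 4.1.1; clad → 4.1.1.2. Scheduled 30%. No special measure applies. → 30%.
Line C: stainless steel → 4.3; in bars → 4.3.1; cold-drawn → 4.3.1.3. Scheduled 11%. No special measure applies. → 11%.
Line D: non-alloy steel → 4.1; in bars → 4.1.2; clad → 4.1.2.1. Scheduled 4%. Selvast agreement on 4.1.2: RVC ≥ 50% → 9% available; preference 9% not lower than 4% → no reduction. → 4%.
Sum: 6% + 30% + 11% + 4% = 51%.

51%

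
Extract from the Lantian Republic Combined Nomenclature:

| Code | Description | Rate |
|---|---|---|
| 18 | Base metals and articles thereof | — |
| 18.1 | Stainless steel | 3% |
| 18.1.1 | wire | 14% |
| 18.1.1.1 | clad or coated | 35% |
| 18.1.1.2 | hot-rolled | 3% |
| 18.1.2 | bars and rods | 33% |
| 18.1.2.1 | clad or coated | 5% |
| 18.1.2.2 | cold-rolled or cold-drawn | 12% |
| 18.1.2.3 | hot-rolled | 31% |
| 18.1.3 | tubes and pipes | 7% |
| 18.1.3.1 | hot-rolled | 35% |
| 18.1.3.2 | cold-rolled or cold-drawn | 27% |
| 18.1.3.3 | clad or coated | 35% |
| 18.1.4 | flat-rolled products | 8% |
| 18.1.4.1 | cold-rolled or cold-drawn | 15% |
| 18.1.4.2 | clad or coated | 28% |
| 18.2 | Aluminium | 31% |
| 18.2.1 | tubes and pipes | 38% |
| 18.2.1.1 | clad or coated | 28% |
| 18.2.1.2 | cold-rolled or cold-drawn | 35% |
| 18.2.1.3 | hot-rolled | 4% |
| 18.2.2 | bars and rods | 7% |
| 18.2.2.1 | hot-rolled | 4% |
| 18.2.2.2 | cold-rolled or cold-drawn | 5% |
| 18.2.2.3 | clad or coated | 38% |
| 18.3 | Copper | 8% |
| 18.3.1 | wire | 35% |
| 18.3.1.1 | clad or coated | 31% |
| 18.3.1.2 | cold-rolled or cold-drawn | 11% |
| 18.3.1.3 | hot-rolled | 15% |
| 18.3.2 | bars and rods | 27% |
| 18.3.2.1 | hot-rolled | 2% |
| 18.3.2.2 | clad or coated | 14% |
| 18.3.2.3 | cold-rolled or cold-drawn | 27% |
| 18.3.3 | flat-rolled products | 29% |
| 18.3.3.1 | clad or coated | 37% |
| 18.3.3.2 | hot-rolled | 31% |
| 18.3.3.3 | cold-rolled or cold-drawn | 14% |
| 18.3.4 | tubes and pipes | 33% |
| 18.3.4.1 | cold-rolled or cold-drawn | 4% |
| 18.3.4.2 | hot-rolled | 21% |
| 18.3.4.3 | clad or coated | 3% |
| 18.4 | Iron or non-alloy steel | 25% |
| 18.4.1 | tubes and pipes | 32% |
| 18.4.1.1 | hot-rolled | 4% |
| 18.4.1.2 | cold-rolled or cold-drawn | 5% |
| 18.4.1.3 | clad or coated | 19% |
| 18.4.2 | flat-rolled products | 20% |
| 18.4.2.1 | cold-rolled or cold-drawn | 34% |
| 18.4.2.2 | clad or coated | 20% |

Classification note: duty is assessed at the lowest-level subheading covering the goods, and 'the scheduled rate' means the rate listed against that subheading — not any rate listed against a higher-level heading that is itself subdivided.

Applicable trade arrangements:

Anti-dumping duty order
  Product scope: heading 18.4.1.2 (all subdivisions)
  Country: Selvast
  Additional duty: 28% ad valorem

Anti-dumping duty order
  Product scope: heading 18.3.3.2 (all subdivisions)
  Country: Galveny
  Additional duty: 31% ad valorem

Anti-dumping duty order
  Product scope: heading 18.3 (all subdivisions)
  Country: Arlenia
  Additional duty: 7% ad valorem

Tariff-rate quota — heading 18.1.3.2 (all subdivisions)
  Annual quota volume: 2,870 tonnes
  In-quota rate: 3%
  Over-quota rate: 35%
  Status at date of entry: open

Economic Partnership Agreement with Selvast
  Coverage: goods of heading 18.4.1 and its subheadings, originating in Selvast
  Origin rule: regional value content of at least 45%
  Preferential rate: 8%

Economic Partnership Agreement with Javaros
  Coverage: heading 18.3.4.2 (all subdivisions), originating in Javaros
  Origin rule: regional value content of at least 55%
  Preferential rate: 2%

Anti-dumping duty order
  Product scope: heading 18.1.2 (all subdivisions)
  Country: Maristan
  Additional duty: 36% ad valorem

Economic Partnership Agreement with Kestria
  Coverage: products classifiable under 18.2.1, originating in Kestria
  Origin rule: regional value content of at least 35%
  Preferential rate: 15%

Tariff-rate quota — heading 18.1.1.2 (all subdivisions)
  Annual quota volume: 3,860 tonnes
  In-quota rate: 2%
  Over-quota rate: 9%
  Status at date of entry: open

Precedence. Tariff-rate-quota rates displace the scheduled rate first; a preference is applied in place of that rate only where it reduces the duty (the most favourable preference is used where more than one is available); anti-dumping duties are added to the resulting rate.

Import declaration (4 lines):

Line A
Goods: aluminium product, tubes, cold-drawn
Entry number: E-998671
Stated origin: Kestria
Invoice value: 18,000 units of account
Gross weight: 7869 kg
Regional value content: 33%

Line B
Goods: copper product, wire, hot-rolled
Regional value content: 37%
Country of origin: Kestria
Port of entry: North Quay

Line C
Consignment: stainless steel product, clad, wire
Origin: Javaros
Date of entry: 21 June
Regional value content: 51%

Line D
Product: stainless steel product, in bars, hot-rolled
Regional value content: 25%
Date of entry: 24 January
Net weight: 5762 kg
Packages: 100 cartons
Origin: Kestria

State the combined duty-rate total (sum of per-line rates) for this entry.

Line A: aluminium → 18.2; tubes → 18.2.1; cold-drawn → 18.2.1.2. Scheduled 35%. Kestria agreement on 18.2.1: RVC < 35%. → 35%.
Line B: copper → 18.3; wire → 18.3.1; hot-rolled → 18.3.1.3. Scheduled 15%. Kestria agreement on 18.2.1: 18.3.1.3 not covered. → 15%.
Line C: stainless steel → 18.1; wire → 18.1.1; clad → 18.1.1.1. Scheduled 35%. Javaros agreement on 18.3.4.2: 18.1.1.1 not covered. → 35%.
Line D: stainless steel → 18.1; in bars → 18.1.2; hot-rolled → 18.1.2.3. Scheduled 31%. Kestria agreement on 18.2.1: 18.1.2.3 not covered. → 31%.
Sum: 35% + 15% + 35% + 31% = 116%.

116%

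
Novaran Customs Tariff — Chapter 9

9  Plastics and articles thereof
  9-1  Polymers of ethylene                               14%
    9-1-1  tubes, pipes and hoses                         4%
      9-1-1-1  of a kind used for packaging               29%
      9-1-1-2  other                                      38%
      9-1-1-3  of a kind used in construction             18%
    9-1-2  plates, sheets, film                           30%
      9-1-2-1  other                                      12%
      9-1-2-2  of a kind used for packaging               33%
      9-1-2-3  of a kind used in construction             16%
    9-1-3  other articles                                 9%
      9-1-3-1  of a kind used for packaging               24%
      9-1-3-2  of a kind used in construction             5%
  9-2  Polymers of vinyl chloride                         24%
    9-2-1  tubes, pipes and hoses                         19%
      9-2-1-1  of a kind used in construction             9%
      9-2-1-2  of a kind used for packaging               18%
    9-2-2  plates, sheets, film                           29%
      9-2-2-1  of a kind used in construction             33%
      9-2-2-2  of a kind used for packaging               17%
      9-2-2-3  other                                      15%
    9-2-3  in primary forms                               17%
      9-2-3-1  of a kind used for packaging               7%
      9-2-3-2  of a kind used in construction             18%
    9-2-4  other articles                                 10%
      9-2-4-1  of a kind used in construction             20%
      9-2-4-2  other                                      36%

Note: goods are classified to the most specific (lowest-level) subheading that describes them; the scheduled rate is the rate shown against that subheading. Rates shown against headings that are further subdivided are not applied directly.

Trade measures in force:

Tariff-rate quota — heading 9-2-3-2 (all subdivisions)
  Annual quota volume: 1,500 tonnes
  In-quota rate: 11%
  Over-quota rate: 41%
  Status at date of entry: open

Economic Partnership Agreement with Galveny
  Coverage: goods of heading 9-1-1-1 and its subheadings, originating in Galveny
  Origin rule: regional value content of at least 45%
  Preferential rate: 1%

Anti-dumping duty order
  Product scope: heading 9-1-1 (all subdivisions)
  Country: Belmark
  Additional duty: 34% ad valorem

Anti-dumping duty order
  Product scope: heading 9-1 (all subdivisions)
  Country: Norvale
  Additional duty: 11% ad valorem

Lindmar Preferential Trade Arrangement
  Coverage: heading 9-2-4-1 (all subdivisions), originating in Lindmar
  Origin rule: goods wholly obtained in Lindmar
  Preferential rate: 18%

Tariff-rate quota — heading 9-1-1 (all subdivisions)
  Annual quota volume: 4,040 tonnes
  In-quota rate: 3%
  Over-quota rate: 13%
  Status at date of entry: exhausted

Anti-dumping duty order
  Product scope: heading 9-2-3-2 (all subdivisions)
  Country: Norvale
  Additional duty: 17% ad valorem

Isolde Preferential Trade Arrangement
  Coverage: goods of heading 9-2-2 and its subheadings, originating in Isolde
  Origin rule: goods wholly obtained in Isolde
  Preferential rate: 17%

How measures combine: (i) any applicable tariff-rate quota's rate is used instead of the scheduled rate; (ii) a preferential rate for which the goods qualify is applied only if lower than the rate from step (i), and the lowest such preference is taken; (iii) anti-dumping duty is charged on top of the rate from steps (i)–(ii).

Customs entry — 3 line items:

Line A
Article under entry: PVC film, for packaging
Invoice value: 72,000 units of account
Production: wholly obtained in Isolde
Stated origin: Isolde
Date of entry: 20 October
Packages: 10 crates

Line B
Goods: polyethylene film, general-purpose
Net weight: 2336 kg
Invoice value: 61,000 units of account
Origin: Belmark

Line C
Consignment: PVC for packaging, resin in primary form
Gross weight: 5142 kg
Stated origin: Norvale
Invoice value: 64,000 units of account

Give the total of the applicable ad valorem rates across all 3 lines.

Line A: PVC → 9-2; film → 9-2-2; for packaging → 9-2-2-2. Scheduled 17%. Isolde agreement on 9-2-2: wholly obtained → 17% available; preference 17% not lower than 17% → no reduction. → 17%.
Line B: polyethylene → 9-1; film → 9-1-2; general-purpose → 9-1-2-1. Scheduled 12%. No special measure applies. → 12%.
Line C: PVC → 9-2; resin in primary form → 9-2-3; for packaging → 9-2-3-1. Scheduled 7%. No special measure applies. → 7%.
Sum: 17% + 12% + 7% = 36%.

36%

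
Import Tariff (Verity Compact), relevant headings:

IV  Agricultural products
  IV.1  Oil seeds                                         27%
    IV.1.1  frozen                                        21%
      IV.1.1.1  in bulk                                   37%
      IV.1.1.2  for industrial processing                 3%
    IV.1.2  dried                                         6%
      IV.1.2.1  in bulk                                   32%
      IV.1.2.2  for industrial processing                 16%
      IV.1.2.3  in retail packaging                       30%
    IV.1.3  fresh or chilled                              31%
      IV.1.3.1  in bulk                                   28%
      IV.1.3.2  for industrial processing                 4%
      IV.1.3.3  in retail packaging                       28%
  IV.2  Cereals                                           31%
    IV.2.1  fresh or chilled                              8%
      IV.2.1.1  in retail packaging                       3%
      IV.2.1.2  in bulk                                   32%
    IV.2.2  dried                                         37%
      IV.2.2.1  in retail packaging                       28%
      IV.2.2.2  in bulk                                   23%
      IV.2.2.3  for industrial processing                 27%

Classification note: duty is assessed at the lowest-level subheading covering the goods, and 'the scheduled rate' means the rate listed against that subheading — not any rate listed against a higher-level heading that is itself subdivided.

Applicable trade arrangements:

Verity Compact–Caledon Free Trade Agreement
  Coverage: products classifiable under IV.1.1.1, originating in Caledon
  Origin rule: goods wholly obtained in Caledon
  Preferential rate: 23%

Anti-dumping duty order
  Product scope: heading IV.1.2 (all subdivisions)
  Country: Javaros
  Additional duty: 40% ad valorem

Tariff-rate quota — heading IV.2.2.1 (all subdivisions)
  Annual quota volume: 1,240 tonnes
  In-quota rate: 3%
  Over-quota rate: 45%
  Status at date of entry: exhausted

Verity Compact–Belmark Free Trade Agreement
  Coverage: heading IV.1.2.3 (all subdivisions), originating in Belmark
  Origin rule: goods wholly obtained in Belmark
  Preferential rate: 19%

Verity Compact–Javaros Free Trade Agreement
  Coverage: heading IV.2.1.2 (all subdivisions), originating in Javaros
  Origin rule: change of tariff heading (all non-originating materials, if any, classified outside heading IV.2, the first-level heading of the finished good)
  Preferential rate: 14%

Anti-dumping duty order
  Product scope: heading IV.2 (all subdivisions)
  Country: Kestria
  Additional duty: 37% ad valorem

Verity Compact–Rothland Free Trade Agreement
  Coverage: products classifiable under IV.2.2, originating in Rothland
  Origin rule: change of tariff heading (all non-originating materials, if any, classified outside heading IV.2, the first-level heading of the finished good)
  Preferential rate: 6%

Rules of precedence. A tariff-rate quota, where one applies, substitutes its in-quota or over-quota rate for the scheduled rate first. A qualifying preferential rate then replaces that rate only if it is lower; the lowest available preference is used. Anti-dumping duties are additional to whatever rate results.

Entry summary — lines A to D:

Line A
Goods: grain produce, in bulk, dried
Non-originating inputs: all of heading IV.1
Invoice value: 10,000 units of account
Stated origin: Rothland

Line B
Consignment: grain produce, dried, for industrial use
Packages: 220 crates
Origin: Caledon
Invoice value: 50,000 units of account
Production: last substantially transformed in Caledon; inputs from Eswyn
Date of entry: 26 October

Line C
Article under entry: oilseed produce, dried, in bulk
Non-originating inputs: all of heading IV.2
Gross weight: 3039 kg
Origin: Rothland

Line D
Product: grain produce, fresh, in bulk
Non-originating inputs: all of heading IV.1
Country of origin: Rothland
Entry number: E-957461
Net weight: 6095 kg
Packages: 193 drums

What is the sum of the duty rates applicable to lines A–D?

Line A: grain → IV.2; dried → IV.2.2; in bulk → IV.2.2.2. Scheduled 23%. Rothland agreement on IV.2.2: CTH met → 6% available; preferential 6%. → 6%.
Line B: grain → IV.2; dried → IV.2.2; for industrial use → IV.2.2.3. Scheduled 27%. Caledon agreement on IV.1.1.1: IV.2.2.3 not covered. → 27%.
Line C: oilseed → IV.1; dried → IV.1.2; in bulk → IV.1.2.1. Scheduled 32%. Rothland agreement on IV.2.2: IV.1.2.1 not covered. → 32%.
Line D: grain → IV.2; fresh → IV.2.1; in bulk → IV.2.1.2. Scheduled 32%. Rothland agreement on IV.2.2: IV.2.1.2 not covered. → 32%.
Sum: 6% + 27% + 32% + 32% = 97%.

97%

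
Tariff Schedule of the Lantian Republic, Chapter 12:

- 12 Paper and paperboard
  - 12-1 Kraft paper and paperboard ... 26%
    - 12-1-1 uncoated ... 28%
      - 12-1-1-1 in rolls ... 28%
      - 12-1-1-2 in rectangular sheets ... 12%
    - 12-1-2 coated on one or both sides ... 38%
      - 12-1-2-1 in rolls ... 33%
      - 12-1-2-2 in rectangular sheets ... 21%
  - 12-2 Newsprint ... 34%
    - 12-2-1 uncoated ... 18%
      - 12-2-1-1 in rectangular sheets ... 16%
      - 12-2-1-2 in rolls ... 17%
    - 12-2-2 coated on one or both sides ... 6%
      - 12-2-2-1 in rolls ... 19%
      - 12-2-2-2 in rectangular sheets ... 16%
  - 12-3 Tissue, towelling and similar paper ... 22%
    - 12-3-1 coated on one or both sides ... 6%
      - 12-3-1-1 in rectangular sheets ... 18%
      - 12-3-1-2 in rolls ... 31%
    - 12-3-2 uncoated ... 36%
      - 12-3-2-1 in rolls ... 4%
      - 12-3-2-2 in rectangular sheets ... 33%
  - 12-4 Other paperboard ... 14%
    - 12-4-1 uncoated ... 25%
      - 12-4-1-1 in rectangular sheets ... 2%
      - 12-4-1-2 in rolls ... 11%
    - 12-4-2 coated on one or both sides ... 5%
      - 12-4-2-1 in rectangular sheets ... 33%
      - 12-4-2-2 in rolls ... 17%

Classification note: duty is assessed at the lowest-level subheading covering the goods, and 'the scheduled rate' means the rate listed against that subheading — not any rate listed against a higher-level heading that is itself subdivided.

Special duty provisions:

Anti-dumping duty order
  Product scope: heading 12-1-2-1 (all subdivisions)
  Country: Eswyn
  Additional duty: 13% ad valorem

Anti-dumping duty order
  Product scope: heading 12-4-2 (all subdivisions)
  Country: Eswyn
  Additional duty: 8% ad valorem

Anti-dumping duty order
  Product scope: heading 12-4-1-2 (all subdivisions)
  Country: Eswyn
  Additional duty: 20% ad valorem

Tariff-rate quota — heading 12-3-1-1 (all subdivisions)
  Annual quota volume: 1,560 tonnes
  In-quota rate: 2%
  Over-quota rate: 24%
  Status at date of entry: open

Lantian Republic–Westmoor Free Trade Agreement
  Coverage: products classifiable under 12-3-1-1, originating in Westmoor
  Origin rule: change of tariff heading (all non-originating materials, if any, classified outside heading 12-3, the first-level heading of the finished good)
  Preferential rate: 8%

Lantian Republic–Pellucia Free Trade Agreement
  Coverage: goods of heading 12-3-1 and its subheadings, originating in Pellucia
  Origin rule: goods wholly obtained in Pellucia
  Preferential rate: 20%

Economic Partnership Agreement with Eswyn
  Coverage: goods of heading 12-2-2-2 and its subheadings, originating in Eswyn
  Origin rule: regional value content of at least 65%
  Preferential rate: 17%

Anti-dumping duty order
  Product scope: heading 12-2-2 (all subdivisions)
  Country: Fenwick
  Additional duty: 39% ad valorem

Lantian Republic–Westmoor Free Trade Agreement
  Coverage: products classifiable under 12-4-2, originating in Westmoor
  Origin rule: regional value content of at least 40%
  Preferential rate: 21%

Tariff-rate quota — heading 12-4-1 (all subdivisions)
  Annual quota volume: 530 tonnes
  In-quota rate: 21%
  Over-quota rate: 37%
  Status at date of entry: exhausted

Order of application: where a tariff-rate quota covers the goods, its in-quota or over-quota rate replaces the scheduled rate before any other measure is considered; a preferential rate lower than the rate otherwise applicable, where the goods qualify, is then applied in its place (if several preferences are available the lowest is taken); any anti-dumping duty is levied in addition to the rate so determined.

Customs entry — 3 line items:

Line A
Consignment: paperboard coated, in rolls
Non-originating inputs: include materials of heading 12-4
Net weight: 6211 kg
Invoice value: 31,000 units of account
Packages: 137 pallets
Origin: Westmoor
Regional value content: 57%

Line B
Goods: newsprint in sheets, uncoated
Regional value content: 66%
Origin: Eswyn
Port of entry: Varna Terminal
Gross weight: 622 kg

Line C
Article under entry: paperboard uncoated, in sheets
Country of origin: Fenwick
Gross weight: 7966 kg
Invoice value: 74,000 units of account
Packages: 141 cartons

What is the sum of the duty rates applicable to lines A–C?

70%

Line A: paperboard → 12-4; coated → 12-4-2; in rolls → 12-4-2-2. Scheduled 17%. Westmoor agreement on 12-3-1-1: 12-4-2-2 not covered; Westmoor agreement on 12-4-2: RVC ≥ 40% → 21% available; preference 21% not lower than 17% → no reduction. → 17%.
Line B: newsprint → 12-2; uncoated → 12-2-1; in sheets → 12-2-1-1. Scheduled 16%. Eswyn agreement on 12-2-2-2: 12-2-1-1 not covered. → 16%.
Line C: paperboard → 12-4; uncoated → 12-4-1; in sheets → 12-4-1-1. Scheduled 2%. quota on 12-4-1 exhausted → over-quota 37%. → 37%.
Sum: 17% + 16% + 37% = 70%.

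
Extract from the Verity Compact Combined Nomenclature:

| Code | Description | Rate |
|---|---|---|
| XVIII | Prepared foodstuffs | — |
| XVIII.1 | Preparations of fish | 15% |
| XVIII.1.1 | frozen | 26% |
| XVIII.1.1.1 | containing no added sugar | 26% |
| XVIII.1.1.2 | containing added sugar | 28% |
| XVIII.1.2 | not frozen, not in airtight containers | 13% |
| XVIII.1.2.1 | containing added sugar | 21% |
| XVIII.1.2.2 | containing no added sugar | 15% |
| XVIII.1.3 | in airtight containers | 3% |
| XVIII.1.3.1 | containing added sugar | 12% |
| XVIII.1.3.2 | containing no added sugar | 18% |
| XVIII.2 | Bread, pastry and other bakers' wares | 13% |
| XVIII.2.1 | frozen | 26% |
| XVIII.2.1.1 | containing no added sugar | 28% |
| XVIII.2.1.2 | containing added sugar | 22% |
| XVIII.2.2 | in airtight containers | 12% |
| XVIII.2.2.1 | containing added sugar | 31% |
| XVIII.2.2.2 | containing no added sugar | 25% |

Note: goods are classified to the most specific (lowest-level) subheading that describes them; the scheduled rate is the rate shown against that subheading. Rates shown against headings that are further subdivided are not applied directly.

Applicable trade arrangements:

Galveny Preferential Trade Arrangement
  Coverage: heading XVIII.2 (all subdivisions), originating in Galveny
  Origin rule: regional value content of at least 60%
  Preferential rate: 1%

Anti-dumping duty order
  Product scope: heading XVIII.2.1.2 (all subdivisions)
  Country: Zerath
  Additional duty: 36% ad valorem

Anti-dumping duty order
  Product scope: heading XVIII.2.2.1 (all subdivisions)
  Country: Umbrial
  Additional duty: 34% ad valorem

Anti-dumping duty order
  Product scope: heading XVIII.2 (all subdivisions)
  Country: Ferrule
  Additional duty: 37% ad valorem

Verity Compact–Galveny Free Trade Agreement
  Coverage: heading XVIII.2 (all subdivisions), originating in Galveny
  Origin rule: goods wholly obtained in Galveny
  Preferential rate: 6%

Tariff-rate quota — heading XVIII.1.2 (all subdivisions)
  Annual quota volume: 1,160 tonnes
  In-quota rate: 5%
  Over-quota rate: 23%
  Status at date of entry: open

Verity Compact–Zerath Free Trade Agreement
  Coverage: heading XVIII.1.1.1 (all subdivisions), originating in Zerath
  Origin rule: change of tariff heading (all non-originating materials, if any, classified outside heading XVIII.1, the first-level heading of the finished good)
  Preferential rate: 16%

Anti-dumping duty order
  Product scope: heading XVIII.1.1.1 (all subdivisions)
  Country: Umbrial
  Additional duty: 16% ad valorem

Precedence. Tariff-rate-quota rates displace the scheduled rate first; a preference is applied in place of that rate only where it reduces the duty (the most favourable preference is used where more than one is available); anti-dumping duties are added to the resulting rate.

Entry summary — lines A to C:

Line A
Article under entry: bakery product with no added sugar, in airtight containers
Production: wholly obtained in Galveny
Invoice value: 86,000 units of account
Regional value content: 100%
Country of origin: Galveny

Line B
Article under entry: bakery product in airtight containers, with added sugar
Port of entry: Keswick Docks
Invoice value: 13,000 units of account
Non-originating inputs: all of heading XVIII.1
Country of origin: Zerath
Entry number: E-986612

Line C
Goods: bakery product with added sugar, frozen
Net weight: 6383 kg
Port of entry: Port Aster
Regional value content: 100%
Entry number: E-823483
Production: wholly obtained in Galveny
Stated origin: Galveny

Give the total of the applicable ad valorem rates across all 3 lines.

33%

Line A: bakery product → XVIII.2; in airtight containers → XVIII.2.2; with no added sugar → XVIII.2.2.2. Scheduled 25%. Galveny agreement on XVIII.2: RVC ≥ 60% → 1% available; Galveny agreement on XVIII.2: wholly obtained → 6% available; preferential 1%. → 1%.
Line B: bakery product → XVIII.2; in airtight containers → XVIII.2.2; with added sugar → XVIII.2.2.1. Scheduled 31%. Zerath agreement on XVIII.1.1.1: XVIII.2.2.1 not covered. → 31%.
Line C: bakery product → XVIII.2; frozen → XVIII.2.1; with added sugar → XVIII.2.1.2. Scheduled 22%. Galveny agreement on XVIII.2: RVC ≥ 60% → 1% available; Galveny agreement on XVIII.2: wholly obtained → 6% available; preferential 1%. → 1%.
Sum: 1% + 31% + 1% = 33%.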